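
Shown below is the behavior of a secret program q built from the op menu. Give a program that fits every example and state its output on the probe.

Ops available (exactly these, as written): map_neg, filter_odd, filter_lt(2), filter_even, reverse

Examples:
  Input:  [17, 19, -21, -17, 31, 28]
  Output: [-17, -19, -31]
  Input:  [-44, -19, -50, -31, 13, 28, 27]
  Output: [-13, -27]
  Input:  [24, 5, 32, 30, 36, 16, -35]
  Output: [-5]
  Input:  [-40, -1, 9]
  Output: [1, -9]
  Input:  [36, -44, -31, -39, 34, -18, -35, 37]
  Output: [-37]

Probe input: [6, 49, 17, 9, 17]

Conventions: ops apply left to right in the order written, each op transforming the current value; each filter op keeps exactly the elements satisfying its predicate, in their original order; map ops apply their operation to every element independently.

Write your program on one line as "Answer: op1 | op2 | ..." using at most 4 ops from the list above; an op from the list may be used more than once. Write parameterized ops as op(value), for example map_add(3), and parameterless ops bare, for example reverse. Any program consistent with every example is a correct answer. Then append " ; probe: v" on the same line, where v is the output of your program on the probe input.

map_neg | filter_lt(2) | filter_odd ; probe: [-49, -17, -9, -17]

Check, running the answer program on each example:
  [17, 19, -21, -17, 31, 28] -> [-17, -19, 21, 17, -31, -28] -> [-17, -19, -31, -28] -> [-17, -19, -31]
  [-44, -19, -50, -31, 13, 28, 27] -> [44, 19, 50, 31, -13, -28, -27] -> [-13, -28, -27] -> [-13, -27]
  [24, 5, 32, 30, 36, 16, -35] -> [-24, -5, -32, -30, -36, -16, 35] -> [-24, -5, -32, -30, -36, -16] -> [-5]
  [-40, -1, 9] -> [40, 1, -9] -> [1, -9] -> [1, -9]
  [36, -44, -31, -39, 34, -18, -35, 37] -> [-36, 44, 31, 39, -34, 18, 35, -37] -> [-36, -34, -37] -> [-37]
  probe: [6, 49, 17, 9, 17] -> [-6, -49, -17, -9, -17] -> [-6, -49, -17, -9, -17] -> [-49, -17, -9, -17]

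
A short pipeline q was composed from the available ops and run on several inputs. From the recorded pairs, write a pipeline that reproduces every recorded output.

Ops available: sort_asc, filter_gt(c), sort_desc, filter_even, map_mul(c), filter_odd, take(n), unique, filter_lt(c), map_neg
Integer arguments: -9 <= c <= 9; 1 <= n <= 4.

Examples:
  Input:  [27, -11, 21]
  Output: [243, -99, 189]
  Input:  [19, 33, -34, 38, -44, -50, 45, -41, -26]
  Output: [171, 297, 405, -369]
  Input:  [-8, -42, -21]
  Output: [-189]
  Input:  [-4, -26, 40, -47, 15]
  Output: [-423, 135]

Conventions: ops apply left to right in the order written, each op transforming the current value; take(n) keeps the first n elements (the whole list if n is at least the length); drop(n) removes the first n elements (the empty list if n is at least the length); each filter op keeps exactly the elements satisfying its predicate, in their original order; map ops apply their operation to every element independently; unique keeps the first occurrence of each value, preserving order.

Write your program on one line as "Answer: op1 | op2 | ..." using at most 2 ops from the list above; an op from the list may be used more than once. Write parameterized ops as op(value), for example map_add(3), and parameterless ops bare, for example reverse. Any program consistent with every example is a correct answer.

filter_odd | map_mul(9)

Check, running the answer program on each example:
  [27, -11, 21] -> [27, -11, 21] -> [243, -99, 189]
  [19, 33, -34, 38, -44, -50, 45, -41, -26] -> [19, 33, 45, -41] -> [171, 297, 405, -369]
  [-8, -42, -21] -> [-21] -> [-189]
  [-4, -26, 40, -47, 15] -> [-47, 15] -> [-423, 135]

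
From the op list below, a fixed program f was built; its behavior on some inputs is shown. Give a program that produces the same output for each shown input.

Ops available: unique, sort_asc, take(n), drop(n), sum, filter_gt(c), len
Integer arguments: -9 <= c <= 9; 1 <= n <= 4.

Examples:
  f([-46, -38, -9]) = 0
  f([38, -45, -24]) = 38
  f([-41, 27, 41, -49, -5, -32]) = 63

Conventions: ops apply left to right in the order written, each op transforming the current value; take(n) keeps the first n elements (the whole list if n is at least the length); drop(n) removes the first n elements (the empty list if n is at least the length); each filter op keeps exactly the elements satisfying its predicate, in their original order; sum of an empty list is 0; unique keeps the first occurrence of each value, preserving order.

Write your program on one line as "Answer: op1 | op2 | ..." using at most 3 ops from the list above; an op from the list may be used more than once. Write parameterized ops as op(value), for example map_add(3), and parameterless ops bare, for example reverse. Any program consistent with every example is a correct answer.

filter_gt(-8) | sort_asc | sum

Check, running the answer program on each example:
  [-46, -38, -9] -> [] -> [] -> 0
  [38, -45, -24] -> [38] -> [38] -> 38
  [-41, 27, 41, -49, -5, -32] -> [27, 41, -5] -> [-5, 27, 41] -> 63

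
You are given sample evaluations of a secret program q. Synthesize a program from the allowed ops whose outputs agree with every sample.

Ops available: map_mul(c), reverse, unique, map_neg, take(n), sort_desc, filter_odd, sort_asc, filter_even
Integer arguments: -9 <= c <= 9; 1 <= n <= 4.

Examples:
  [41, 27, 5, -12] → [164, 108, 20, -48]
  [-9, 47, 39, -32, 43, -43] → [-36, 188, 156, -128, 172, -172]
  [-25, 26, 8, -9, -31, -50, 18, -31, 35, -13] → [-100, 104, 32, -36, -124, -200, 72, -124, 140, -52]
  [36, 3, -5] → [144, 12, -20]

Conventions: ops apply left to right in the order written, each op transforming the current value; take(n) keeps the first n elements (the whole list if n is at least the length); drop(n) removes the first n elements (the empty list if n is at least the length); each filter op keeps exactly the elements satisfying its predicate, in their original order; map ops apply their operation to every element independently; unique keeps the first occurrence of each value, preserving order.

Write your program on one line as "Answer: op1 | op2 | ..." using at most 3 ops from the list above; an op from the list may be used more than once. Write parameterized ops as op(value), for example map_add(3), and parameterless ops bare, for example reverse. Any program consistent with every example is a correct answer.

map_neg | map_mul(-4)

Check, running the answer program on each example:
  [41, 27, 5, -12] -> [-41, -27, -5, 12] -> [164, 108, 20, -48]
  [-9, 47, 39, -32, 43, -43] -> [9, -47, -39, 32, -43, 43] -> [-36, 188, 156, -128, 172, -172]
  [-25, 26, 8, -9, -31, -50, 18, -31, 35, -13] -> [25, -26, -8, 9, 31, 50, -18, 31, -35, 13] -> [-100, 104, 32, -36, -124, -200, 72, -124, 140, -52]
  [36, 3, -5] -> [-36, -3, 5] -> [144, 12, -20]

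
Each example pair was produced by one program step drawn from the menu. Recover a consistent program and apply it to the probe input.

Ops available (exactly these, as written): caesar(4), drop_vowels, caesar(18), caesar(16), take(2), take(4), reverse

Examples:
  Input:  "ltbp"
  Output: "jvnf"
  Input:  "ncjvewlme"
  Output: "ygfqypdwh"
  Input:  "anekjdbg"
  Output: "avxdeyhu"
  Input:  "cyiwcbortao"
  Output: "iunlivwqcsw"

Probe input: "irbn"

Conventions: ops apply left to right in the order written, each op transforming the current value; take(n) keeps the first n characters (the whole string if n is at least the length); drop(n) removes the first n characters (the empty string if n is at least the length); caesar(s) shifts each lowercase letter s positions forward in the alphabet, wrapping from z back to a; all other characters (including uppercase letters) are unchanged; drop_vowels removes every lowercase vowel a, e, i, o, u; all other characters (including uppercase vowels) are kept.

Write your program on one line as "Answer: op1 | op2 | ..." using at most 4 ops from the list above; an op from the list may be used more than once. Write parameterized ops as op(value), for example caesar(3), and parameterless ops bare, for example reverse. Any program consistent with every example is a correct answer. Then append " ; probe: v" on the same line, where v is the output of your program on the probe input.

caesar(4) | reverse | caesar(16) ; probe: "hvlc"

Check, running the answer program on each example:
  "ltbp" -> "pxft" -> "tfxp" -> "jvnf"
  "ncjvewlme" -> "rgnziapqi" -> "iqpaizngr" -> "ygfqypdwh"
  "anekjdbg" -> "erionhfk" -> "kfhnoire" -> "avxdeyhu"
  "cyiwcbortao" -> "gcmagfsvxes" -> "sexvsfgamcg" -> "iunlivwqcsw"
  probe: "irbn" -> "mvfr" -> "rfvm" -> "hvlc"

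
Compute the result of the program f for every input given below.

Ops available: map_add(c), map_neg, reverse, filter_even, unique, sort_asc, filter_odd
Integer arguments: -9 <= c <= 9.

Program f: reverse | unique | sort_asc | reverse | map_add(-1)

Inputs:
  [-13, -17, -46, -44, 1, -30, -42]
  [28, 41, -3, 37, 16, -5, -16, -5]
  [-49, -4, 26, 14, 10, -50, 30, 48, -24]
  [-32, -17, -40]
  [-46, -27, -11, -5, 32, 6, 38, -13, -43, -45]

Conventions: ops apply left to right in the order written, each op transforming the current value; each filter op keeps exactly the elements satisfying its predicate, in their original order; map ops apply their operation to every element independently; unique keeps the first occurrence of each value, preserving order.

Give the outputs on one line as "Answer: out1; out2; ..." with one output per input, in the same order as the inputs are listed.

[0, -14, -18, -31, -43, -45, -47]; [40, 36, 27, 15, -4, -6, -17]; [47, 29, 25, 13, 9, -5, -25, -50, -51]; [-18, -33, -41]; [37, 31, 5, -6, -12, -14, -28, -44, -46, -47]

Execution, op by op:
  [-13, -17, -46, -44, 1, -30, -42] -> [-42, -30, 1, -44, -46, -17, -13] -> [-42, -30, 1, -44, -46, -17, -13] -> [-46, -44, -42, -30, -17, -13, 1] -> [1, -13, -17, -30, -42, -44, -46] -> [0, -14, -18, -31, -43, -45, -47]
  [28, 41, -3, 37, 16, -5, -16, -5] -> [-5, -16, -5, 16, 37, -3, 41, 28] -> [-5, -16, 16, 37, -3, 41, 28] -> [-16, -5, -3, 16, 28, 37, 41] -> [41, 37, 28, 16, -3, -5, -16] -> [40, 36, 27, 15, -4, -6, -17]
  [-49, -4, 26, 14, 10, -50, 30, 48, -24] -> [-24, 48, 30, -50, 10, 14, 26, -4, -49] -> [-24, 48, 30, -50, 10, 14, 26, -4, -49] -> [-50, -49, -24, -4, 10, 14, 26, 30, 48] -> [48, 30, 26, 14, 10, -4, -24, -49, -50] -> [47, 29, 25, 13, 9, -5, -25, -50, -51]
  [-32, -17, -40] -> [-40, -17, -32] -> [-40, -17, -32] -> [-40, -32, -17] -> [-17, -32, -40] -> [-18, -33, -41]
  [-46, -27, -11, -5, 32, 6, 38, -13, -43, -45] -> [-45, -43, -13, 38, 6, 32, -5, -11, -27, -46] -> [-45, -43, -13, 38, 6, 32, -5, -11, -27, -46] -> [-46, -45, -43, -27, -13, -11, -5, 6, 32, 38] -> [38, 32, 6, -5, -11, -13, -27, -43, -45, -46] -> [37, 31, 5, -6, -12, -14, -28, -44, -46, -47]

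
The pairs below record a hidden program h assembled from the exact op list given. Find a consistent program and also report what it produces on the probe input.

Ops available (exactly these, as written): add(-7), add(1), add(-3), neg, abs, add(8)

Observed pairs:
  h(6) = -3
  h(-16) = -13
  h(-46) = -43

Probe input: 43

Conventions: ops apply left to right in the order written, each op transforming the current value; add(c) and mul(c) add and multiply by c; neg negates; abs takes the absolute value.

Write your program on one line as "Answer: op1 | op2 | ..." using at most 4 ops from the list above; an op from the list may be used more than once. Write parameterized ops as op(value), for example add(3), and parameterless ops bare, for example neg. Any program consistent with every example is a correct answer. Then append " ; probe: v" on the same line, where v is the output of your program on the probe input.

abs | add(-3) | neg ; probe: -40

Check, running the answer program on each example:
  6 -> 6 -> 3 -> -3
  -16 -> 16 -> 13 -> -13
  -46 -> 46 -> 43 -> -43
  probe: 43 -> 43 -> 40 -> -40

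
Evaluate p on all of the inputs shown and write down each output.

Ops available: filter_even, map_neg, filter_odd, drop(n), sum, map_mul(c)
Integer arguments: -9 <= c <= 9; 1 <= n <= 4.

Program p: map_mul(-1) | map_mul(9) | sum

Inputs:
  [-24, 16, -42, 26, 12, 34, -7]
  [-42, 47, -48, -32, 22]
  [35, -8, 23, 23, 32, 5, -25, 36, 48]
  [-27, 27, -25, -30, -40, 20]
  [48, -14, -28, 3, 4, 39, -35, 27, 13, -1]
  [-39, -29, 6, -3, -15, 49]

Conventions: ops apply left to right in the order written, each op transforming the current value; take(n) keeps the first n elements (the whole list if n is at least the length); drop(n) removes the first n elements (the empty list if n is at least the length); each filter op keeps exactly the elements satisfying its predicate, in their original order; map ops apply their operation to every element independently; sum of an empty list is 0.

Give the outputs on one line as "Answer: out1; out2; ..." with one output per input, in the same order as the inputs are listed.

Execution, op by op:
  [-24, 16, -42, 26, 12, 34, -7] -> [24, -16, 42, -26, -12, -34, 7] -> [216, -144, 378, -234, -108, -306, 63] -> -135
  [-42, 47, -48, -32, 22] -> [42, -47, 48, 32, -22] -> [378, -423, 432, 288, -198] -> 477
  [35, -8, 23, 23, 32, 5, -25, 36, 48] -> [-35, 8, -23, -23, -32, -5, 25, -36, -48] -> [-315, 72, -207, -207, -288, -45, 225, -324, -432] -> -1521
  [-27, 27, -25, -30, -40, 20] -> [27, -27, 25, 30, 40, -20] -> [243, -243, 225, 270, 360, -180] -> 675
  [48, -14, -28, 3, 4, 39, -35, 27, 13, -1] -> [-48, 14, 28, -3, -4, -39, 35, -27, -13, 1] -> [-432, 126, 252, -27, -36, -351, 315, -243, -117, 9] -> -504
  [-39, -29, 6, -3, -15, 49] -> [39, 29, -6, 3, 15, -49] -> [351, 261, -54, 27, 135, -441] -> 279

-135; 477; -1521; 675; -504; 279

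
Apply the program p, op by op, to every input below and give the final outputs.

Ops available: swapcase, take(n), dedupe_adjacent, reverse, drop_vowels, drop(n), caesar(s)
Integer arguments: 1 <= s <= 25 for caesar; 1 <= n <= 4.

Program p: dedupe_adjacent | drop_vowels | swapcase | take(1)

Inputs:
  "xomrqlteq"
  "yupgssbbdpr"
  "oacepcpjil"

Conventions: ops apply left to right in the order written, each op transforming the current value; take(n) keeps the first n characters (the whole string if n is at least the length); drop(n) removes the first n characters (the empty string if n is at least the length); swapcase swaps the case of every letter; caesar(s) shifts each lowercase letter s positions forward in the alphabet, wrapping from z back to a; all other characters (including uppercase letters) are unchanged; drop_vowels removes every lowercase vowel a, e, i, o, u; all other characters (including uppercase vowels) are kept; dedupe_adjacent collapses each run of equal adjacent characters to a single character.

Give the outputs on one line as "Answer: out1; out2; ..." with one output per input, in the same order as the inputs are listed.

"X"; "Y"; "C"

Execution, op by op:
  "xomrqlteq" -> "xomrqlteq" -> "xmrqltq" -> "XMRQLTQ" -> "X"
  "yupgssbbdpr" -> "yupgsbdpr" -> "ypgsbdpr" -> "YPGSBDPR" -> "Y"
  "oacepcpjil" -> "oacepcpjil" -> "cpcpjl" -> "CPCPJL" -> "C"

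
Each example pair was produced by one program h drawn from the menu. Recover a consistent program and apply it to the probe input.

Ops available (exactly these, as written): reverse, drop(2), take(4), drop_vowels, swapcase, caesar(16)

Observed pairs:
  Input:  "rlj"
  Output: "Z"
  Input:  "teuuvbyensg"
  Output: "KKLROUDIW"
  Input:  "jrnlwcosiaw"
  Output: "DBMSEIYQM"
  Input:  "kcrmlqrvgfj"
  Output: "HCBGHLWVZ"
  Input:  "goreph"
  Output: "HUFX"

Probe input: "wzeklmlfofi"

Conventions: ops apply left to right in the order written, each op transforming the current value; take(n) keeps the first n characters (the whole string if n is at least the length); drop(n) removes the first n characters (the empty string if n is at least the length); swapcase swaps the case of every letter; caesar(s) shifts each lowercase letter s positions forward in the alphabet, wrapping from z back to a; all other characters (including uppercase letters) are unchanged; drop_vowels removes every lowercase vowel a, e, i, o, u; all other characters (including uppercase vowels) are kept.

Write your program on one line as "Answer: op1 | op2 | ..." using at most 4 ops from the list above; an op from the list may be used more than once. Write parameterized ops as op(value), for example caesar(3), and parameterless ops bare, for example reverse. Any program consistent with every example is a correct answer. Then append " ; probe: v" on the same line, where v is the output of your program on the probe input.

drop(2) | caesar(16) | swapcase ; probe: "UABCBVEVY"

Check, running the answer program on each example:
  "rlj" -> "j" -> "z" -> "Z"
  "teuuvbyensg" -> "uuvbyensg" -> "kklroudiw" -> "KKLROUDIW"
  "jrnlwcosiaw" -> "nlwcosiaw" -> "dbmseiyqm" -> "DBMSEIYQM"
  "kcrmlqrvgfj" -> "rmlqrvgfj" -> "hcbghlwvz" -> "HCBGHLWVZ"
  "goreph" -> "reph" -> "hufx" -> "HUFX"
  probe: "wzeklmlfofi" -> "eklmlfofi" -> "uabcbvevy" -> "UABCBVEVY"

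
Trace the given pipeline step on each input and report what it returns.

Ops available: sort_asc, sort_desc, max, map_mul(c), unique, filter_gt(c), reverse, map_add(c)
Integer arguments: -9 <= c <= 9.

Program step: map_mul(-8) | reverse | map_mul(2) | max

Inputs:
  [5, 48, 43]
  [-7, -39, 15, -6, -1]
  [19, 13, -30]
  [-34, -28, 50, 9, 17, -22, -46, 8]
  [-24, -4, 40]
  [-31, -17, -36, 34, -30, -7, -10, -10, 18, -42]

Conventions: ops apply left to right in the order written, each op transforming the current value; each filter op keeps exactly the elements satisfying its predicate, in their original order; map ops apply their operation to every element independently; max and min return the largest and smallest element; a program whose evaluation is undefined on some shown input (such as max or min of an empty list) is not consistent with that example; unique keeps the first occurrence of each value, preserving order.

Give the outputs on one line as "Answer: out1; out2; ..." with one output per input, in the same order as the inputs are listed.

-80; 624; 480; 736; 384; 672

Execution, op by op:
  [5, 48, 43] -> [-40, -384, -344] -> [-344, -384, -40] -> [-688, -768, -80] -> -80
  [-7, -39, 15, -6, -1] -> [56, 312, -120, 48, 8] -> [8, 48, -120, 312, 56] -> [16, 96, -240, 624, 112] -> 624
  [19, 13, -30] -> [-152, -104, 240] -> [240, -104, -152] -> [480, -208, -304] -> 480
  [-34, -28, 50, 9, 17, -22, -46, 8] -> [272, 224, -400, -72, -136, 176, 368, -64] -> [-64, 368, 176, -136, -72, -400, 224, 272] -> [-128, 736, 352, -272, -144, -800, 448, 544] -> 736
  [-24, -4, 40] -> [192, 32, -320] -> [-320, 32, 192] -> [-640, 64, 384] -> 384
  [-31, -17, -36, 34, -30, -7, -10, -10, 18, -42] -> [248, 136, 288, -272, 240, 56, 80, 80, -144, 336] -> [336, -144, 80, 80, 56, 240, -272, 288, 136, 248] -> [672, -288, 160, 160, 112, 480, -544, 576, 272, 496] -> 672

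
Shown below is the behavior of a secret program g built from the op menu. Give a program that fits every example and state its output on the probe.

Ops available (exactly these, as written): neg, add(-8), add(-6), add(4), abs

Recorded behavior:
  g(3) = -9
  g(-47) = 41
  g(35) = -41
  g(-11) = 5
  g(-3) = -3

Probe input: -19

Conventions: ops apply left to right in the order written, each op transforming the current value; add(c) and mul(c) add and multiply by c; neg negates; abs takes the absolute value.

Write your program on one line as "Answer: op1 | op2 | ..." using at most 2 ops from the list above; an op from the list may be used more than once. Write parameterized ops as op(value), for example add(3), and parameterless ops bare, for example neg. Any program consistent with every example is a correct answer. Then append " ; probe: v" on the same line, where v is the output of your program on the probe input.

neg | add(-6) ; probe: 13

Check, running the answer program on each example:
  3 -> -3 -> -9
  -47 -> 47 -> 41
  35 -> -35 -> -41
  -11 -> 11 -> 5
  -3 -> 3 -> -3
  probe: -19 -> 19 -> 13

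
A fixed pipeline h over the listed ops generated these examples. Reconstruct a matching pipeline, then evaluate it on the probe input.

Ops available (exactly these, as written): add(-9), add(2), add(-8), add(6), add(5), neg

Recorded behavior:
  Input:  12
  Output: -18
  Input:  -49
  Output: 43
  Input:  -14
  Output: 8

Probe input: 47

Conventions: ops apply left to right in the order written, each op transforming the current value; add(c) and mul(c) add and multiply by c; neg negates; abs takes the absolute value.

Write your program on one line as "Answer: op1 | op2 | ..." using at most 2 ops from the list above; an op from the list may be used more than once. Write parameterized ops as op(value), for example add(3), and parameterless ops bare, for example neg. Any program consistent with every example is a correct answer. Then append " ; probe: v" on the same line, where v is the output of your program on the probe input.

add(6) | neg ; probe: -53

Check, running the answer program on each example:
  12 -> 18 -> -18
  -49 -> -43 -> 43
  -14 -> -8 -> 8
  probe: 47 -> 53 -> -53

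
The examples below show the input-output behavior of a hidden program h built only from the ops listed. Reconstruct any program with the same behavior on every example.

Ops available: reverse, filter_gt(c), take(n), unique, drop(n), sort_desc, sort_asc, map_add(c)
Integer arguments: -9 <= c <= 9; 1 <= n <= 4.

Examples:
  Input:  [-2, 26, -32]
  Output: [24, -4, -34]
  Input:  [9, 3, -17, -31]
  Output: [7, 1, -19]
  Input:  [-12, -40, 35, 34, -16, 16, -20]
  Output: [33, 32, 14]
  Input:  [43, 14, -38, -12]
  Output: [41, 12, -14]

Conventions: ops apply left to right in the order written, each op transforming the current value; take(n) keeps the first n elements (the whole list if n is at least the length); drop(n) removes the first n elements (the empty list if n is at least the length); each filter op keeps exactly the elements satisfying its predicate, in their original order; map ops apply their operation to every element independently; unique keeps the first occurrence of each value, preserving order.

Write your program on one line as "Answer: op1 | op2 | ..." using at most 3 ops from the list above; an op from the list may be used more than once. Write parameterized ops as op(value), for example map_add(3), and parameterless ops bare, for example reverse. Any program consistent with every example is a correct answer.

sort_desc | take(3) | map_add(-2)

Check, running the answer program on each example:
  [-2, 26, -32] -> [26, -2, -32] -> [26, -2, -32] -> [24, -4, -34]
  [9, 3, -17, -31] -> [9, 3, -17, -31] -> [9, 3, -17] -> [7, 1, -19]
  [-12, -40, 35, 34, -16, 16, -20] -> [35, 34, 16, -12, -16, -20, -40] -> [35, 34, 16] -> [33, 32, 14]
  [43, 14, -38, -12] -> [43, 14, -12, -38] -> [43, 14, -12] -> [41, 12, -14]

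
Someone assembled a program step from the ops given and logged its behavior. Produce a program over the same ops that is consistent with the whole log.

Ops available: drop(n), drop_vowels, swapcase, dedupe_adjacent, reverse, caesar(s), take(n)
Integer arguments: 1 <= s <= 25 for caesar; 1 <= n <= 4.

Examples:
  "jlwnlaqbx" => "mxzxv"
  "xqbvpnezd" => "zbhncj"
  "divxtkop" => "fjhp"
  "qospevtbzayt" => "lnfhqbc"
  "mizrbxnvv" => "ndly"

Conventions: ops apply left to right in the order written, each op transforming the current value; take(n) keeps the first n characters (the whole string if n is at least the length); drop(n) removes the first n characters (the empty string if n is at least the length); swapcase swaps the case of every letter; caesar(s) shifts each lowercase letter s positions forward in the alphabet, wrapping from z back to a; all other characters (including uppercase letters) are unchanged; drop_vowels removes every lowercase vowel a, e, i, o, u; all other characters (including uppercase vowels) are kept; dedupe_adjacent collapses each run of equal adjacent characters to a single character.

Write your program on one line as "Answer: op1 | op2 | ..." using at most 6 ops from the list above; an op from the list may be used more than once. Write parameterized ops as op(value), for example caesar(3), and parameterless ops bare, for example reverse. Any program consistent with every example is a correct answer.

dedupe_adjacent | reverse | drop(3) | caesar(12) | drop_vowels

Check, running the answer program on each example:
  "jlwnlaqbx" -> "jlwnlaqbx" -> "xbqalnwlj" -> "alnwlj" -> "mxzixv" -> "mxzxv"
  "xqbvpnezd" -> "xqbvpnezd" -> "dzenpvbqx" -> "npvbqx" -> "zbhncj" -> "zbhncj"
  "divxtkop" -> "divxtkop" -> "poktxvid" -> "txvid" -> "fjhup" -> "fjhp"
  "qospevtbzayt" -> "qospevtbzayt" -> "tyazbtvepsoq" -> "zbtvepsoq" -> "lnfhqbeac" -> "lnfhqbc"
  "mizrbxnvv" -> "mizrbxnv" -> "vnxbrzim" -> "brzim" -> "ndluy" -> "ndly"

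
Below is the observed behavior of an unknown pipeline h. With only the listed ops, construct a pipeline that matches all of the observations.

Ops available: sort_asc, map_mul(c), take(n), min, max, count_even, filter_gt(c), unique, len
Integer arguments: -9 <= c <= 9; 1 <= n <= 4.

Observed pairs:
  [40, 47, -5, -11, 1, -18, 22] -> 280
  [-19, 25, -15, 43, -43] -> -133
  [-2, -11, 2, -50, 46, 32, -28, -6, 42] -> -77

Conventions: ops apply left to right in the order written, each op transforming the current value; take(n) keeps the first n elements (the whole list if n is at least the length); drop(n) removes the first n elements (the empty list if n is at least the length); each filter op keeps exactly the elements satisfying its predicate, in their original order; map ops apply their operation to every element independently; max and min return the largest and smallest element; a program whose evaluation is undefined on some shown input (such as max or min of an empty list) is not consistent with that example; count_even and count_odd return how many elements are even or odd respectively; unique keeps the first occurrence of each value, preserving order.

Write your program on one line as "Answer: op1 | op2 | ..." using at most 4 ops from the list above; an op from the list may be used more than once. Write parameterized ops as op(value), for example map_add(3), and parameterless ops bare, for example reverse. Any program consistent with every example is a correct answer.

map_mul(7) | take(2) | min

Check, running the answer program on each example:
  [40, 47, -5, -11, 1, -18, 22] -> [280, 329, -35, -77, 7, -126, 154] -> [280, 329] -> 280
  [-19, 25, -15, 43, -43] -> [-133, 175, -105, 301, -301] -> [-133, 175] -> -133
  [-2, -11, 2, -50, 46, 32, -28, -6, 42] -> [-14, -77, 14, -350, 322, 224, -196, -42, 294] -> [-14, -77] -> -77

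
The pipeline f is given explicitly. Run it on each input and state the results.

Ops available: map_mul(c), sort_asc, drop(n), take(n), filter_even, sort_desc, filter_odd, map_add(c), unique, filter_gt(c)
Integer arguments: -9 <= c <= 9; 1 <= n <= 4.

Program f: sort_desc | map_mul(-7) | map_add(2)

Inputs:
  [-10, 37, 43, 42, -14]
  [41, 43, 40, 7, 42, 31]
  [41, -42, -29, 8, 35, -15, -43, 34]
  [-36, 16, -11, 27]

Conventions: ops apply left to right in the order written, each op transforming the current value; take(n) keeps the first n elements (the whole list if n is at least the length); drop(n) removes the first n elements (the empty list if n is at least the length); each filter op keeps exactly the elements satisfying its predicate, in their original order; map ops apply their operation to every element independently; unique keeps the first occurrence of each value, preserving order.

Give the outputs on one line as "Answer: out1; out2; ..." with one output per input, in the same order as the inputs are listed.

[-299, -292, -257, 72, 100]; [-299, -292, -285, -278, -215, -47]; [-285, -243, -236, -54, 107, 205, 296, 303]; [-187, -110, 79, 254]

Execution, op by op:
  [-10, 37, 43, 42, -14] -> [43, 42, 37, -10, -14] -> [-301, -294, -259, 70, 98] -> [-299, -292, -257, 72, 100]
  [41, 43, 40, 7, 42, 31] -> [43, 42, 41, 40, 31, 7] -> [-301, -294, -287, -280, -217, -49] -> [-299, -292, -285, -278, -215, -47]
  [41, -42, -29, 8, 35, -15, -43, 34] -> [41, 35, 34, 8, -15, -29, -42, -43] -> [-287, -245, -238, -56, 105, 203, 294, 301] -> [-285, -243, -236, -54, 107, 205, 296, 303]
  [-36, 16, -11, 27] -> [27, 16, -11, -36] -> [-189, -112, 77, 252] -> [-187, -110, 79, 254]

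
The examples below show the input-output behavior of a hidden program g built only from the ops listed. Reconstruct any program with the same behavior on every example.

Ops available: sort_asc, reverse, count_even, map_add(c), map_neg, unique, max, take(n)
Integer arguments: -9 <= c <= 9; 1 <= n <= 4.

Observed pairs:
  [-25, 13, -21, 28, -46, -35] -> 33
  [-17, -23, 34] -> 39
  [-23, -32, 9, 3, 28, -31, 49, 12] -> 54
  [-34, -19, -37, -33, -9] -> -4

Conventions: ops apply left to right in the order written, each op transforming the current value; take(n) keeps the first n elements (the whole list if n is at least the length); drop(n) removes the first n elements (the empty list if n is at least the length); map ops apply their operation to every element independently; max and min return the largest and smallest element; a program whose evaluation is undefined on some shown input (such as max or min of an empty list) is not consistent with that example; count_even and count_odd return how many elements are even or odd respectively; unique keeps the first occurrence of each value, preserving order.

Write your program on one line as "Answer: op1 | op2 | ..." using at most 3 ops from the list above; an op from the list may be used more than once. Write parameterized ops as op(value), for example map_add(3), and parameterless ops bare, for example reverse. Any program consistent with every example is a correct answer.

map_add(5) | sort_asc | max

Check, running the answer program on each example:
  [-25, 13, -21, 28, -46, -35] -> [-20, 18, -16, 33, -41, -30] -> [-41, -30, -20, -16, 18, 33] -> 33
  [-17, -23, 34] -> [-12, -18, 39] -> [-18, -12, 39] -> 39
  [-23, -32, 9, 3, 28, -31, 49, 12] -> [-18, -27, 14, 8, 33, -26, 54, 17] -> [-27, -26, -18, 8, 14, 17, 33, 54] -> 54
  [-34, -19, -37, -33, -9] -> [-29, -14, -32, -28, -4] -> [-32, -29, -28, -14, -4] -> -4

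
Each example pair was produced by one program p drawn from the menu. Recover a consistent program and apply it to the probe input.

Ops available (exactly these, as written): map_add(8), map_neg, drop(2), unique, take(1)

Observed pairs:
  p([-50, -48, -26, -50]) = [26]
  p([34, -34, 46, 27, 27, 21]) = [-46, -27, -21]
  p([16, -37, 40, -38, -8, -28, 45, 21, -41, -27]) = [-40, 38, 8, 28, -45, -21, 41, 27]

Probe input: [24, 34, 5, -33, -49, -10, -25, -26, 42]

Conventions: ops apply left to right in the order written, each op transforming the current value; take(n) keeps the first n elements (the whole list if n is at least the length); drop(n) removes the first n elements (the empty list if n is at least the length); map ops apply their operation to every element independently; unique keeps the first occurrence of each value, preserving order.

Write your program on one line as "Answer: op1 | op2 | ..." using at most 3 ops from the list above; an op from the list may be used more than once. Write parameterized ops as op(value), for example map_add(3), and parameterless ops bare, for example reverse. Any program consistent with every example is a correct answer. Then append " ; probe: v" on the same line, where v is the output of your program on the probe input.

map_neg | unique | drop(2) ; probe: [-5, 33, 49, 10, 25, 26, -42]

Check, running the answer program on each example:
  [-50, -48, -26, -50] -> [50, 48, 26, 50] -> [50, 48, 26] -> [26]
  [34, -34, 46, 27, 27, 21] -> [-34, 34, -46, -27, -27, -21] -> [-34, 34, -46, -27, -21] -> [-46, -27, -21]
  [16, -37, 40, -38, -8, -28, 45, 21, -41, -27] -> [-16, 37, -40, 38, 8, 28, -45, -21, 41, 27] -> [-16, 37, -40, 38, 8, 28, -45, -21, 41, 27] -> [-40, 38, 8, 28, -45, -21, 41, 27]
  probe: [24, 34, 5, -33, -49, -10, -25, -26, 42] -> [-24, -34, -5, 33, 49, 10, 25, 26, -42] -> [-24, -34, -5, 33, 49, 10, 25, 26, -42] -> [-5, 33, 49, 10, 25, 26, -42]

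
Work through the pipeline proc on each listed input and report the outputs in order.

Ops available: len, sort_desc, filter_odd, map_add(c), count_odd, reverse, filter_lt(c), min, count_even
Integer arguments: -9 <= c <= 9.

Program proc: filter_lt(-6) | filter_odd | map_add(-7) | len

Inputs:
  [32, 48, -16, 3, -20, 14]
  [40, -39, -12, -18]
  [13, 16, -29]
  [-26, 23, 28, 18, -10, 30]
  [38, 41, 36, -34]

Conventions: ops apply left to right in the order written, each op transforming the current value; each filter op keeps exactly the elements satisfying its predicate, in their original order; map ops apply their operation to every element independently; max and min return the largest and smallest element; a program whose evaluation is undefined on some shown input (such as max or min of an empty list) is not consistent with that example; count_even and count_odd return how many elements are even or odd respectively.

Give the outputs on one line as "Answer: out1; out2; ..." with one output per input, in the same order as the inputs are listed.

Execution, op by op:
  [32, 48, -16, 3, -20, 14] -> [-16, -20] -> [] -> [] -> 0
  [40, -39, -12, -18] -> [-39, -12, -18] -> [-39] -> [-46] -> 1
  [13, 16, -29] -> [-29] -> [-29] -> [-36] -> 1
  [-26, 23, 28, 18, -10, 30] -> [-26, -10] -> [] -> [] -> 0
  [38, 41, 36, -34] -> [-34] -> [] -> [] -> 0

0; 1; 1; 0; 0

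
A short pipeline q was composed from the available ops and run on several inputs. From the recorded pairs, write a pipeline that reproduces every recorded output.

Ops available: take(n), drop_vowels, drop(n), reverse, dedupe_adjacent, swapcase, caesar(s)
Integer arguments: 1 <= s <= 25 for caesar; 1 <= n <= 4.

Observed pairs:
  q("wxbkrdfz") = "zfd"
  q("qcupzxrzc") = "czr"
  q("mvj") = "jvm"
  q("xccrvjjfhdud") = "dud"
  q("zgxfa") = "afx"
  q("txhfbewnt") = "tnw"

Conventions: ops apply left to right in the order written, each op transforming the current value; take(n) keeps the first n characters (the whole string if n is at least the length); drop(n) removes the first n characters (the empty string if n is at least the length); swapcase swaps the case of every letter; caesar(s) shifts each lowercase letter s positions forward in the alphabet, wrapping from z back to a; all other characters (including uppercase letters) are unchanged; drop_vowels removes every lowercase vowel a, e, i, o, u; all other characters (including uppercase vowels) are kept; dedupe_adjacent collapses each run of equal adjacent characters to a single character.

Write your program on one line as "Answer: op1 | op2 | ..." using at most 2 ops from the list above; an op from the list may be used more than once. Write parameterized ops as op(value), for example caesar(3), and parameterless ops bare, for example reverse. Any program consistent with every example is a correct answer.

reverse | take(3)

Check, running the answer program on each example:
  "wxbkrdfz" -> "zfdrkbxw" -> "zfd"
  "qcupzxrzc" -> "czrxzpucq" -> "czr"
  "mvj" -> "jvm" -> "jvm"
  "xccrvjjfhdud" -> "dudhfjjvrccx" -> "dud"
  "zgxfa" -> "afxgz" -> "afx"
  "txhfbewnt" -> "tnwebfhxt" -> "tnw"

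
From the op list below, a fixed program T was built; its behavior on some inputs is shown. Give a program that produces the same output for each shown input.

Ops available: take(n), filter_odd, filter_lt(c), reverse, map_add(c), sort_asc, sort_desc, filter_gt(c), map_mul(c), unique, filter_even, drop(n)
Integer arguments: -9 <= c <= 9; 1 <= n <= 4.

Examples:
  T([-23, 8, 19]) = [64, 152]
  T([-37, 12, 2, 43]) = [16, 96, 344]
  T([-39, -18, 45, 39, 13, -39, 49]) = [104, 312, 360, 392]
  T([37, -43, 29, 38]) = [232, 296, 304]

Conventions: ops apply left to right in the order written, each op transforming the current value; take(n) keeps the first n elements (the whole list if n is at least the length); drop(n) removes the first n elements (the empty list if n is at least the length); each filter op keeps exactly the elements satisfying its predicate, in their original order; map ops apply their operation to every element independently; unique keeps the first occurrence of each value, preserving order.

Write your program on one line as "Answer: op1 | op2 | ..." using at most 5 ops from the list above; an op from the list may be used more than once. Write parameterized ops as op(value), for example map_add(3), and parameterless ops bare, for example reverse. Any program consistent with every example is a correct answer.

reverse | sort_desc | map_mul(8) | reverse | filter_gt(6)

Check, running the answer program on each example:
  [-23, 8, 19] -> [19, 8, -23] -> [19, 8, -23] -> [152, 64, -184] -> [-184, 64, 152] -> [64, 152]
  [-37, 12, 2, 43] -> [43, 2, 12, -37] -> [43, 12, 2, -37] -> [344, 96, 16, -296] -> [-296, 16, 96, 344] -> [16, 96, 344]
  [-39, -18, 45, 39, 13, -39, 49] -> [49, -39, 13, 39, 45, -18, -39] -> [49, 45, 39, 13, -18, -39, -39] -> [392, 360, 312, 104, -144, -312, -312] -> [-312, -312, -144, 104, 312, 360, 392] -> [104, 312, 360, 392]
  [37, -43, 29, 38] -> [38, 29, -43, 37] -> [38, 37, 29, -43] -> [304, 296, 232, -344] -> [-344, 232, 296, 304] -> [232, 296, 304]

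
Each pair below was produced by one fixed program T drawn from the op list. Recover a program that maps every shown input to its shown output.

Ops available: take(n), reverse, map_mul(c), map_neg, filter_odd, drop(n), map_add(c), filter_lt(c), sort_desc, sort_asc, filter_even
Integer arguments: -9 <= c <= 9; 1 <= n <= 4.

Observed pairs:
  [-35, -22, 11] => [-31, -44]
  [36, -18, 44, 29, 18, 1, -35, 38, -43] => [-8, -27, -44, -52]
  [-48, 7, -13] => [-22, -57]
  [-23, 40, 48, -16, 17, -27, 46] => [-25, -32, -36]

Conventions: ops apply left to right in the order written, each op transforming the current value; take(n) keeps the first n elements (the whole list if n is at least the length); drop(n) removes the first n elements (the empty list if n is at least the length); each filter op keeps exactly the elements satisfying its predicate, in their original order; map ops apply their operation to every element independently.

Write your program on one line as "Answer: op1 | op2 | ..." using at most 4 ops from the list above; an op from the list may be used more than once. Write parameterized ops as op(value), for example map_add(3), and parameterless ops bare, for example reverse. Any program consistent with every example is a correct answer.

filter_lt(5) | sort_desc | map_add(-9)

Check, running the answer program on each example:
  [-35, -22, 11] -> [-35, -22] -> [-22, -35] -> [-31, -44]
  [36, -18, 44, 29, 18, 1, -35, 38, -43] -> [-18, 1, -35, -43] -> [1, -18, -35, -43] -> [-8, -27, -44, -52]
  [-48, 7, -13] -> [-48, -13] -> [-13, -48] -> [-22, -57]
  [-23, 40, 48, -16, 17, -27, 46] -> [-23, -16, -27] -> [-16, -23, -27] -> [-25, -32, -36]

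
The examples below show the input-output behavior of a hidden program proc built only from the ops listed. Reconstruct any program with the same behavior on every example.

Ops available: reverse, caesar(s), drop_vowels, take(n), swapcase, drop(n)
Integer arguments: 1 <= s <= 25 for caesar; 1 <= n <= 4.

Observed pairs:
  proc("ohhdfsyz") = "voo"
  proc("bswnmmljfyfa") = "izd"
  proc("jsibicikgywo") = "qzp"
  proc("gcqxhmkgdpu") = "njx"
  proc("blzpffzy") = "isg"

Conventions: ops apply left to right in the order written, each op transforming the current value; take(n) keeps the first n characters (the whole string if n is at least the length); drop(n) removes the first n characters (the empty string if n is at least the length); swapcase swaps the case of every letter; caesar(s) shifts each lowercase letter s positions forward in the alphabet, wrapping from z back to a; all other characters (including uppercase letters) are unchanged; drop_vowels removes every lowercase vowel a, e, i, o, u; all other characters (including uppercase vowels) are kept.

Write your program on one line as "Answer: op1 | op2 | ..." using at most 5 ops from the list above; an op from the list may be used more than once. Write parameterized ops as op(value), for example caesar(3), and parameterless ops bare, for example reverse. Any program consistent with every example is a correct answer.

reverse | drop(4) | caesar(7) | reverse | take(3)

Check, running the answer program on each example:
  "ohhdfsyz" -> "zysfdhho" -> "dhho" -> "koov" -> "vook" -> "voo"
  "bswnmmljfyfa" -> "afyfjlmmnwsb" -> "jlmmnwsb" -> "qsttudzi" -> "izduttsq" -> "izd"
  "jsibicikgywo" -> "owygkicibisj" -> "kicibisj" -> "rpjpipzq" -> "qzpipjpr" -> "qzp"
  "gcqxhmkgdpu" -> "updgkmhxqcg" -> "kmhxqcg" -> "rtoexjn" -> "njxeotr" -> "njx"
  "blzpffzy" -> "yzffpzlb" -> "pzlb" -> "wgsi" -> "isgw" -> "isg"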